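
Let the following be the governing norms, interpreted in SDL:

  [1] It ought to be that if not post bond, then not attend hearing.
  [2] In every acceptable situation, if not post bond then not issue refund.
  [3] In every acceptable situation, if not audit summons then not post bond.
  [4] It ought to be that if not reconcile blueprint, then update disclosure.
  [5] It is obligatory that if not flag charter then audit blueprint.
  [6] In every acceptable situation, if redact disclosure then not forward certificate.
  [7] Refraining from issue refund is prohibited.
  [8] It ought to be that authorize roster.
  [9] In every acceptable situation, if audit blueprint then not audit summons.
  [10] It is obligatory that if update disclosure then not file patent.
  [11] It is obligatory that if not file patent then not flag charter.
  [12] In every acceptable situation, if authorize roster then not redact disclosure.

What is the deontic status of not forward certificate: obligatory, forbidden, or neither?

Premise 6 is O(redact_disclosure → ¬forward_certificate), but O(redact_disclosure) is not derivable from the premises, so it does not yield O(¬forward_certificate).
No premise or chain of K-axiom applications forces O(¬forward_certificate), and none forces O(forward_certificate). So ¬forward_certificate is neither obligatory nor forbidden under these norms.

Neither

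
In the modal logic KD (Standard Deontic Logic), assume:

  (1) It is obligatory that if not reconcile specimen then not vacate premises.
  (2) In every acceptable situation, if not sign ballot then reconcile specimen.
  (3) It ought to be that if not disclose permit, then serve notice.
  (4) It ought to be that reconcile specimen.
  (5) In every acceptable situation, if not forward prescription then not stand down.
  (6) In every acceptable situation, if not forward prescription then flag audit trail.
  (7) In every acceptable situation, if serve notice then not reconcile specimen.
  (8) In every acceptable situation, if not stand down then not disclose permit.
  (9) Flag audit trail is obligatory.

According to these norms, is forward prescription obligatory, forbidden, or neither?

From premise 4 we have O(reconcile_specimen).
Premise 7 is O(serve_notice → ¬reconcile_specimen); contrapositively O(reconcile_specimen → ¬serve_notice). Since O(reconcile_specimen) holds, K gives O(¬serve_notice).
Premise 3 is O(¬disclose_permit → serve_notice); contrapositively O(¬serve_notice → disclose_permit). Since O(¬serve_notice) holds, K gives O(disclose_permit).
Premise 8, O(¬stand_down → ¬disclose_permit), contraposes to O(disclose_permit → stand_down); with O(disclose_permit) we get O(stand_down).
Premise 5, O(¬forward_prescription → ¬stand_down), contraposes to O(stand_down → forward_prescription); with O(stand_down) we get O(forward_prescription).
Premises 1, 2, 6, 9 do not contribute to this derivation.
Hence forward_prescription is obligatory.

Obligatory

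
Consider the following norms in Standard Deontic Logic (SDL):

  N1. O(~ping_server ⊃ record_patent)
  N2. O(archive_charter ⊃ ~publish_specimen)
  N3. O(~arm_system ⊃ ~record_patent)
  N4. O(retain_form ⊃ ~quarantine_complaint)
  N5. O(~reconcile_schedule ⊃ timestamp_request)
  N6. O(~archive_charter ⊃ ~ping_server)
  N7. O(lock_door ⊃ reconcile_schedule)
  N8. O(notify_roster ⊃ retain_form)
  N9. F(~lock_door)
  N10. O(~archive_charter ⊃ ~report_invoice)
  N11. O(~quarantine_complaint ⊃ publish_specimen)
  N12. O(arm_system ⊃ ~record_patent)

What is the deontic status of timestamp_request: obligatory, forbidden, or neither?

Neither

Premise 5 is O(~reconcile_schedule ⊃ timestamp_request), but O(~reconcile_schedule) is not derivable from the premises, so it does not yield O(timestamp_request).
No premise or chain of K-axiom applications forces O(timestamp_request), and none forces O(~timestamp_request). So timestamp_request is neither obligatory nor forbidden under these norms.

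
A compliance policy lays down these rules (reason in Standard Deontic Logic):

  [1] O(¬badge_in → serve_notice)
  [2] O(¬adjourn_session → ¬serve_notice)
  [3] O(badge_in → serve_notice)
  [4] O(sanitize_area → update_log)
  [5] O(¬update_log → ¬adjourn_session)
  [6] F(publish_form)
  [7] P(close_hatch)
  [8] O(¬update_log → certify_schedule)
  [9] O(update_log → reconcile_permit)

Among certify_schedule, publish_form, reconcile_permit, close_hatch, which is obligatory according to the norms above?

reconcile_permit

Premises 1 and 3 are O(¬badge_in → serve_notice) and O(badge_in → serve_notice); every ideal world satisfies ¬badge_in or badge_in, so in either case serve_notice holds — hence O(serve_notice).
Premise 2 is O(¬adjourn_session → ¬serve_notice); contrapositively O(serve_notice → adjourn_session). Since O(serve_notice) holds, K gives O(adjourn_session).
Premise 5 is O(¬update_log → ¬adjourn_session); contrapositively O(adjourn_session → update_log). Since O(adjourn_session) holds, K gives O(update_log).
Applying K to premise 9 (O(update_log → reconcile_permit)) and O(update_log) yields O(reconcile_permit).
So O(reconcile_permit) holds — reconcile_permit is obligatory. None of the other listed options is made obligatory by any chain of premises.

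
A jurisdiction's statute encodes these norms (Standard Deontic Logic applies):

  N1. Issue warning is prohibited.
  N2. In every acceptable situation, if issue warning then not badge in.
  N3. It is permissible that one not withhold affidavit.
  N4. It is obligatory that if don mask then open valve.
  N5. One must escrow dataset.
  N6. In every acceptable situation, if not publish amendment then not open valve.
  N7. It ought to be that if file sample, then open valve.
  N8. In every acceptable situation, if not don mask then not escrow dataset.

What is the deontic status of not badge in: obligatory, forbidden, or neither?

Premise 2 is O(issue_warning → ¬badge_in), but O(issue_warning) is not derivable from the premises, so it does not yield O(¬badge_in).
No premise or chain of K-axiom applications forces O(¬badge_in), and none forces O(badge_in). So ¬badge_in is neither obligatory nor forbidden under these norms.

Neither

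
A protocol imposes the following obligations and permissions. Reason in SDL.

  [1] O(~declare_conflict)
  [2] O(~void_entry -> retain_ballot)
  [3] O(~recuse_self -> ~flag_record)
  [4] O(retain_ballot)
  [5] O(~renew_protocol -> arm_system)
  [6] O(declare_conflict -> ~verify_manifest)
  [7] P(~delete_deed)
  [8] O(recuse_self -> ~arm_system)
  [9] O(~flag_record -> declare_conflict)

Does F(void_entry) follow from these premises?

Premise 2 is O(~void_entry -> retain_ballot); even if O(retain_ballot) held, inferring O(~void_entry) would be affirming the consequent — invalid.
No other premise forces O(~void_entry). An ideal world satisfying every premise can still have void_entry true, so F(void_entry) is not derivable.

No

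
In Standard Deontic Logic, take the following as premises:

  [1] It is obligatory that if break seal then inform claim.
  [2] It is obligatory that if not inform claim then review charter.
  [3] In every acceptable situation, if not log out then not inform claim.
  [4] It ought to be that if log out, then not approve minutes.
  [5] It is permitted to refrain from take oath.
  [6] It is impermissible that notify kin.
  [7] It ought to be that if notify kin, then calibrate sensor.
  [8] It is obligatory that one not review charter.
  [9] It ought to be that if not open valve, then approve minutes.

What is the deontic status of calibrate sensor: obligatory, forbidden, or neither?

Neither

Premise 7 is O(notify_kin → calibrate_sensor), but O(notify_kin) is not derivable from the premises, so it does not yield O(calibrate_sensor).
No premise or chain of K-axiom applications forces O(calibrate_sensor), and none forces O(¬calibrate_sensor). So calibrate_sensor is neither obligatory nor forbidden under these norms.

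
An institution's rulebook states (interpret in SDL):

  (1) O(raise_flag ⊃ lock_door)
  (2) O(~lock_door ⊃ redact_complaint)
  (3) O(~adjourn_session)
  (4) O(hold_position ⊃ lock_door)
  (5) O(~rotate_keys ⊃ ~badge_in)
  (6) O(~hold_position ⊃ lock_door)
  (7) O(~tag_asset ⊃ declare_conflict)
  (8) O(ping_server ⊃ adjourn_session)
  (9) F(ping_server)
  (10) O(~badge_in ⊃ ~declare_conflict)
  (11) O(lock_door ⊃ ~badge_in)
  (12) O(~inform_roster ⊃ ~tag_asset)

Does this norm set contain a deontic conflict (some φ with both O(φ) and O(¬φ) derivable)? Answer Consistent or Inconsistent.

Premise 8 is O(ping_server ⊃ adjourn_session), but O(ping_server) is not derivable from the premises, so it does not yield O(adjourn_session).
So O(adjourn_session) is not derivable, and the apparent clash with O(~adjourn_session) does not arise.
A world satisfying every obligation exists (e.g. adjourn_session=false, badge_in=false, declare_conflict=false, hold_position=false, inform_roster=true, lock_door=true, ping_server=false, raise_flag=false, redact_complaint=false, rotate_keys=false, tag_asset=true); no atom is both obligatory and forbidden, so the set is consistent.

Consistent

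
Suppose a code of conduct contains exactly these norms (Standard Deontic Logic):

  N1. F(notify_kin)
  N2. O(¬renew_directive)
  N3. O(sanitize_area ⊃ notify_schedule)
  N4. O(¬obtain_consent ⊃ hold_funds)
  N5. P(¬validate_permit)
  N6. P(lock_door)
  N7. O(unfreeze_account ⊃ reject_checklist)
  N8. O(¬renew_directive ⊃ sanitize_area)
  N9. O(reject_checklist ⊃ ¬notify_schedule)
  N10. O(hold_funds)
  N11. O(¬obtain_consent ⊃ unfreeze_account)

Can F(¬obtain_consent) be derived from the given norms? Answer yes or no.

From premise 2 we have O(¬renew_directive).
Applying K to premise 8 (O(¬renew_directive ⊃ sanitize_area)) and O(¬renew_directive) yields O(sanitize_area).
From O(sanitize_area) and premise 3, O(sanitize_area ⊃ notify_schedule), we obtain O(notify_schedule).
Premise 9 is O(reject_checklist ⊃ ¬notify_schedule); contrapositively O(notify_schedule ⊃ ¬reject_checklist). Since O(notify_schedule) holds, K gives O(¬reject_checklist).
Premise 7, O(unfreeze_account ⊃ reject_checklist), contraposes to O(¬reject_checklist ⊃ ¬unfreeze_account); with O(¬reject_checklist) we get O(¬unfreeze_account).
The contrapositive of premise 11 (O(¬obtain_consent ⊃ unfreeze_account)) is O(¬unfreeze_account ⊃ obtain_consent), and O(¬unfreeze_account) is already established, so O(obtain_consent).
Premises 1, 4, 5, 6, 10 do not contribute to this derivation.
So O(obtain_consent) holds, i.e. F(¬obtain_consent). The claim follows.

Yes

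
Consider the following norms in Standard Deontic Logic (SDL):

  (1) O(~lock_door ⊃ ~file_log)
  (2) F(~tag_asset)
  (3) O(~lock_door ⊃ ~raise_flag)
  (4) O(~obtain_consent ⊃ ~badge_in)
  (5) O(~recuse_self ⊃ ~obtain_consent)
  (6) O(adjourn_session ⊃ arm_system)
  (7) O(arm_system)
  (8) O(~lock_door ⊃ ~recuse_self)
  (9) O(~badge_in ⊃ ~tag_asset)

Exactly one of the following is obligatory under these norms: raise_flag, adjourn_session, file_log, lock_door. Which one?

Premise 2, F(~tag_asset), is equivalent to O(tag_asset).
The contrapositive of premise 9 (O(~badge_in ⊃ ~tag_asset)) is O(tag_asset ⊃ badge_in), and O(tag_asset) is already established, so O(badge_in).
Premise 4 is O(~obtain_consent ⊃ ~badge_in); contrapositively O(badge_in ⊃ obtain_consent). Since O(badge_in) holds, K gives O(obtain_consent).
Premise 5 is O(~recuse_self ⊃ ~obtain_consent); contrapositively O(obtain_consent ⊃ recuse_self). Since O(obtain_consent) holds, K gives O(recuse_self).
Premise 8, O(~lock_door ⊃ ~recuse_self), contraposes to O(recuse_self ⊃ lock_door); with O(recuse_self) we get O(lock_door).
So O(lock_door) holds — lock_door is obligatory. None of the other listed options is made obligatory by any chain of premises.

lock_door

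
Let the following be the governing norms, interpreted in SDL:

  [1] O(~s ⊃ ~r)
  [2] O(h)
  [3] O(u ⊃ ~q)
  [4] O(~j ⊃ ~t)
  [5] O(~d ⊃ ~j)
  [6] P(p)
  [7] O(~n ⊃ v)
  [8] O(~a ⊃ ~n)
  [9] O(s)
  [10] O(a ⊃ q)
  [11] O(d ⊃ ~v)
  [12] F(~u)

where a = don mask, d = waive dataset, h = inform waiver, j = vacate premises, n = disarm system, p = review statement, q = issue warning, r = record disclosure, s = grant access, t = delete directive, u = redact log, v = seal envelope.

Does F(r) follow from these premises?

No

Premise 1 is O(~s ⊃ ~r), but O(~s) is not derivable from the premises, so it does not yield O(~r).
No other premise forces O(~r). An ideal world satisfying every premise can still have r true, so F(r) is not derivable.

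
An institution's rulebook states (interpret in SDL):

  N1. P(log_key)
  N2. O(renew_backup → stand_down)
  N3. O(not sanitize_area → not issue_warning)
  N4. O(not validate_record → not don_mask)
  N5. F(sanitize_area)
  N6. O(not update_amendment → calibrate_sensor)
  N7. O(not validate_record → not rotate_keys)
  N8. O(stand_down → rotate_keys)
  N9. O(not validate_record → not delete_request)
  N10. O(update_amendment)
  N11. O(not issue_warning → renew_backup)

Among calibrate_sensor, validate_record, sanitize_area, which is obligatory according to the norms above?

Premise 5 is F(sanitize_area), i.e. O(not sanitize_area).
From O(not sanitize_area) and premise 3, O(not sanitize_area → not issue_warning), we obtain O(not issue_warning).
With premise 11, O(not issue_warning → renew_backup), the K-axiom yields O(renew_backup).
With premise 2, O(renew_backup → stand_down), the K-axiom yields O(stand_down).
With premise 8, O(stand_down → rotate_keys), the K-axiom yields O(rotate_keys).
The contrapositive of premise 7 (O(not validate_record → not rotate_keys)) is O(rotate_keys → validate_record), and O(rotate_keys) is already established, so O(validate_record).
So O(validate_record) holds — validate_record is obligatory. None of the other listed options is made obligatory by any chain of premises.

validate_record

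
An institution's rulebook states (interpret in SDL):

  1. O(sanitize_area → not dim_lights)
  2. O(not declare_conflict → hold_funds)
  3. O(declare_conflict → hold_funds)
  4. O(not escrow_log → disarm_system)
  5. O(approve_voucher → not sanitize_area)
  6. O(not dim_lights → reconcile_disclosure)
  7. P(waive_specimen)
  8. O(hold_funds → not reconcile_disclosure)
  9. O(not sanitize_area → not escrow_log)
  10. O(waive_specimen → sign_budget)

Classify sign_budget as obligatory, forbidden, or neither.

Neither

Premise 10 is O(waive_specimen → sign_budget), but O(waive_specimen) is not derivable from the premises (the permission P(waive_specimen) asserts only not O(not waive_specimen), not O(waive_specimen)), so it does not yield O(sign_budget).
No premise or chain of K-axiom applications forces O(sign_budget), and none forces O(not sign_budget). So sign_budget is neither obligatory nor forbidden under these norms.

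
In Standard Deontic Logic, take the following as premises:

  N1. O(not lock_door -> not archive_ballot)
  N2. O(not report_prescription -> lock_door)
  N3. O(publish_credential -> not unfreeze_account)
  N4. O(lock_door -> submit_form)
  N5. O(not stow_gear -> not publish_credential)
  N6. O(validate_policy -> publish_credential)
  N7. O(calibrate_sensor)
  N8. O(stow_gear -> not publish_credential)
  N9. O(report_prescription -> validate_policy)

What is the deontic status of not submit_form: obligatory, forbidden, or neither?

By case analysis on stow_gear: premise 8 gives O(stow_gear -> not publish_credential) and premise 5 gives O(not stow_gear -> not publish_credential), so O(not publish_credential) either way.
Premise 6 is O(validate_policy -> publish_credential); contrapositively O(not publish_credential -> not validate_policy). Since O(not publish_credential) holds, K gives O(not validate_policy).
Premise 9, O(report_prescription -> validate_policy), contraposes to O(not validate_policy -> not report_prescription); with O(not validate_policy) we get O(not report_prescription).
With premise 2, O(not report_prescription -> lock_door), the K-axiom yields O(lock_door).
Applying K to premise 4 (O(lock_door -> submit_form)) and O(lock_door) yields O(submit_form).
Premises 1, 3, 7 do not contribute to this derivation.
Thus O(submit_form), which is F(not submit_form): not submit_form is forbidden.

Forbidden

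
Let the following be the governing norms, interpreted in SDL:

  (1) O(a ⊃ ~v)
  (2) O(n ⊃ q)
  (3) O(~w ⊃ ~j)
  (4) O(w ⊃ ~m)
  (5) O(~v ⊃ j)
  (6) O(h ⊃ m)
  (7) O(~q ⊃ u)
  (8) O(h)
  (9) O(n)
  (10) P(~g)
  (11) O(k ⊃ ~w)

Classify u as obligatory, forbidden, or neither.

Premise 7 is O(~q ⊃ u), but O(~q) is not derivable from the premises, so it does not yield O(u).
No premise or chain of K-axiom applications forces O(u), and none forces O(~u). So u is neither obligatory nor forbidden under these norms.

Neither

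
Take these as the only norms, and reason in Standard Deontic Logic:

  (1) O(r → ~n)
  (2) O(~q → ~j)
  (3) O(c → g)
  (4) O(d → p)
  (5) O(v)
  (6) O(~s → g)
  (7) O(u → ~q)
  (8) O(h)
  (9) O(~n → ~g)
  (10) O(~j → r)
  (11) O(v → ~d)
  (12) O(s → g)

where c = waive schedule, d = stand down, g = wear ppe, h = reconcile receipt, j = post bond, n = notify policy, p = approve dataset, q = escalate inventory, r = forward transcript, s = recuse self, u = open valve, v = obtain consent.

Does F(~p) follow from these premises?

Premise 4 is O(d → p), but O(d) is not derivable from the premises, so it does not yield O(p).
No other premise forces O(p). An ideal world satisfying every premise can still have ~p true, so F(~p) is not derivable.

No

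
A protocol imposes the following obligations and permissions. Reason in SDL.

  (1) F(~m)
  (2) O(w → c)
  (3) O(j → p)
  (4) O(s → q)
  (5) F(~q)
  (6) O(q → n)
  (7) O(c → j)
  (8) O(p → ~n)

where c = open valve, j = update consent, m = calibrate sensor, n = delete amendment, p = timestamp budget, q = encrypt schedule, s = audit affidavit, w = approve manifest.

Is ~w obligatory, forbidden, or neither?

Obligatory

Premise 5, F(~q), is equivalent to O(q).
Applying K to premise 6 (O(q → n)) and O(q) yields O(n).
Premise 8 is O(p → ~n); contrapositively O(n → ~p). Since O(n) holds, K gives O(~p).
Premise 3 is O(j → p); contrapositively O(~p → ~j). Since O(~p) holds, K gives O(~j).
The contrapositive of premise 7 (O(c → j)) is O(~j → ~c), and O(~j) is already established, so O(~c).
Premise 2, O(w → c), contraposes to O(~c → ~w); with O(~c) we get O(~w).
Premises 1, 4 do not contribute to this derivation.
Hence ~w is obligatory.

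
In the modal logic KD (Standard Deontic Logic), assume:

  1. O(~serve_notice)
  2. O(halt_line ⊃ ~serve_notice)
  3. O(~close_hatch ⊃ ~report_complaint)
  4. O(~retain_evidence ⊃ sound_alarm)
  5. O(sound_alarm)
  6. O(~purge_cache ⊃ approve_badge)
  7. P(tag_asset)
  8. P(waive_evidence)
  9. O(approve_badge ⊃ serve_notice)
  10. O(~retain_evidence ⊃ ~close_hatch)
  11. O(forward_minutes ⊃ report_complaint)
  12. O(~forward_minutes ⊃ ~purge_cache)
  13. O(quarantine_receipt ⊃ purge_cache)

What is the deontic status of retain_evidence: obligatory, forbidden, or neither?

Obligatory

From premise 1 we have O(~serve_notice).
The contrapositive of premise 9 (O(approve_badge ⊃ serve_notice)) is O(~serve_notice ⊃ ~approve_badge), and O(~serve_notice) is already established, so O(~approve_badge).
The contrapositive of premise 6 (O(~purge_cache ⊃ approve_badge)) is O(~approve_badge ⊃ purge_cache), and O(~approve_badge) is already established, so O(purge_cache).
Premise 12, O(~forward_minutes ⊃ ~purge_cache), contraposes to O(purge_cache ⊃ forward_minutes); with O(purge_cache) we get O(forward_minutes).
With premise 11, O(forward_minutes ⊃ report_complaint), the K-axiom yields O(report_complaint).
Premise 3 is O(~close_hatch ⊃ ~report_complaint); contrapositively O(report_complaint ⊃ close_hatch). Since O(report_complaint) holds, K gives O(close_hatch).
The contrapositive of premise 10 (O(~retain_evidence ⊃ ~close_hatch)) is O(close_hatch ⊃ retain_evidence), and O(close_hatch) is already established, so O(retain_evidence).
Premises 2, 4, 5, 7, 8, 13 do not contribute to this derivation.
Hence retain_evidence is obligatory.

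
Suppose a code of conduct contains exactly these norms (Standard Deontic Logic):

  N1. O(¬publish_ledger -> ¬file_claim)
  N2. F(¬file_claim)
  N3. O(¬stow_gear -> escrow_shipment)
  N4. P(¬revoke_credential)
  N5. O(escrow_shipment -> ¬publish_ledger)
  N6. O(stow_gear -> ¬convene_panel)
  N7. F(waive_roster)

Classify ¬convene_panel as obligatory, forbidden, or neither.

Obligatory

F(¬file_claim) at premise 2 means O(file_claim).
The contrapositive of premise 1 (O(¬publish_ledger -> ¬file_claim)) is O(file_claim -> publish_ledger), and O(file_claim) is already established, so O(publish_ledger).
The contrapositive of premise 5 (O(escrow_shipment -> ¬publish_ledger)) is O(publish_ledger -> ¬escrow_shipment), and O(publish_ledger) is already established, so O(¬escrow_shipment).
Premise 3, O(¬stow_gear -> escrow_shipment), contraposes to O(¬escrow_shipment -> stow_gear); with O(¬escrow_shipment) we get O(stow_gear).
With premise 6, O(stow_gear -> ¬convene_panel), the K-axiom yields O(¬convene_panel).
Premises 4, 7 do not contribute to this derivation.
Hence ¬convene_panel is obligatory.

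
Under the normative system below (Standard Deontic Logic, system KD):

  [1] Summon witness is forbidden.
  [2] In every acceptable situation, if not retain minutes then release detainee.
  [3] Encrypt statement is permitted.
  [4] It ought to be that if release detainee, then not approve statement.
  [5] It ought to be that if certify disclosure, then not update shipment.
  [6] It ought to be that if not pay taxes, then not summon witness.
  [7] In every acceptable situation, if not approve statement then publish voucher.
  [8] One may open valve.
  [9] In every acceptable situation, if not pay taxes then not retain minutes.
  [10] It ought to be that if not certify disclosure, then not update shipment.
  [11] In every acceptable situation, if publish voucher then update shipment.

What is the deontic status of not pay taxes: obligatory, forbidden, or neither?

Forbidden

Premises 10 and 5 are O(¬certify_disclosure → ¬update_shipment) and O(certify_disclosure → ¬update_shipment); every ideal world satisfies ¬certify_disclosure or certify_disclosure, so in either case ¬update_shipment holds — hence O(¬update_shipment).
Premise 11 is O(publish_voucher → update_shipment); contrapositively O(¬update_shipment → ¬publish_voucher). Since O(¬update_shipment) holds, K gives O(¬publish_voucher).
Premise 7 is O(¬approve_statement → publish_voucher); contrapositively O(¬publish_voucher → approve_statement). Since O(¬publish_voucher) holds, K gives O(approve_statement).
Premise 4, O(release_detainee → ¬approve_statement), contraposes to O(approve_statement → ¬release_detainee); with O(approve_statement) we get O(¬release_detainee).
Premise 2 is O(¬retain_minutes → release_detainee); contrapositively O(¬release_detainee → retain_minutes). Since O(¬release_detainee) holds, K gives O(retain_minutes).
Premise 9, O(¬pay_taxes → ¬retain_minutes), contraposes to O(retain_minutes → pay_taxes); with O(retain_minutes) we get O(pay_taxes).
Premises 1, 3, 6, 8 do not contribute to this derivation.
Thus O(pay_taxes), which is F(¬pay_taxes): ¬pay_taxes is forbidden.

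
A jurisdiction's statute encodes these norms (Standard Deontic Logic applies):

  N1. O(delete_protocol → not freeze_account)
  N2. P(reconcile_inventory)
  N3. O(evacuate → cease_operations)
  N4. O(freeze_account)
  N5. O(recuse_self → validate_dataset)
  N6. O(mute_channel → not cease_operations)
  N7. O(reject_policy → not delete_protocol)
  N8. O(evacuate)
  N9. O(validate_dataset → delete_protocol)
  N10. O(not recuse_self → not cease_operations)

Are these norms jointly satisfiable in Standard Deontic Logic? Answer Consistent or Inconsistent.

Inconsistent

From premise 4 we have O(freeze_account).
Premise 1, O(delete_protocol → not freeze_account), contraposes to O(freeze_account → not delete_protocol); with O(freeze_account) we get O(not delete_protocol).
The contrapositive of premise 9 (O(validate_dataset → delete_protocol)) is O(not delete_protocol → not validate_dataset), and O(not delete_protocol) is already established, so O(not validate_dataset).
The contrapositive of premise 5 (O(recuse_self → validate_dataset)) is O(not validate_dataset → not recuse_self), and O(not validate_dataset) is already established, so O(not recuse_self).
Applying K to premise 10 (O(not recuse_self → not cease_operations)) and O(not recuse_self) yields O(not cease_operations).
Premise 3, O(evacuate → cease_operations), contraposes to O(not cease_operations → not evacuate); with O(not cease_operations) we get O(not evacuate).
However, premise 8 gives O(evacuate).
We now have both O(not evacuate) and O(evacuate) — evacuate is simultaneously obligatory and forbidden, violating the D-axiom.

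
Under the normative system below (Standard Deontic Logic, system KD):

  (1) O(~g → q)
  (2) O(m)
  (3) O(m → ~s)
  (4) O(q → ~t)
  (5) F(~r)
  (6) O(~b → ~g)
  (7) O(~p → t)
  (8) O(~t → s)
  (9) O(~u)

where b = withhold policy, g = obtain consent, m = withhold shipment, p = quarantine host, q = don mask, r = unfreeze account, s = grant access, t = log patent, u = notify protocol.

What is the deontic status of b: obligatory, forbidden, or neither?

Obligatory

From premise 2 we have O(m).
With premise 3, O(m → ~s), the K-axiom yields O(~s).
The contrapositive of premise 8 (O(~t → s)) is O(~s → t), and O(~s) is already established, so O(t).
The contrapositive of premise 4 (O(q → ~t)) is O(t → ~q), and O(t) is already established, so O(~q).
Premise 1, O(~g → q), contraposes to O(~q → g); with O(~q) we get O(g).
Premise 6 is O(~b → ~g); contrapositively O(g → b). Since O(g) holds, K gives O(b).
Premises 5, 7, 9 do not contribute to this derivation.
Hence b is obligatory.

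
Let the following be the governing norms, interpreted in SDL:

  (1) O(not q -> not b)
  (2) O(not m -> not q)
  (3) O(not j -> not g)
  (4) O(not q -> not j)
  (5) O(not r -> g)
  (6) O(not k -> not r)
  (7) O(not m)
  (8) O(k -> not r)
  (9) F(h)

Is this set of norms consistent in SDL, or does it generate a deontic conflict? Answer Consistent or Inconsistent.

Inconsistent

Premises 8 and 6 cover both cases: O(k -> not r) and O(not k -> not r). Since k ∨ not k is a tautology, O(not r) follows.
Premise 5 is O(not r -> g); since O(not r), deontic closure gives O(g).
Premise 3 is O(not j -> not g); contrapositively O(g -> j). Since O(g) holds, K gives O(j).
Premise 4 is O(not q -> not j); contrapositively O(j -> q). Since O(j) holds, K gives O(q).
The contrapositive of premise 2 (O(not m -> not q)) is O(q -> m), and O(q) is already established, so O(m).
Yet premise 7 states O(not m).
We now have both O(m) and O(not m) — m is simultaneously obligatory and forbidden, violating the D-axiom.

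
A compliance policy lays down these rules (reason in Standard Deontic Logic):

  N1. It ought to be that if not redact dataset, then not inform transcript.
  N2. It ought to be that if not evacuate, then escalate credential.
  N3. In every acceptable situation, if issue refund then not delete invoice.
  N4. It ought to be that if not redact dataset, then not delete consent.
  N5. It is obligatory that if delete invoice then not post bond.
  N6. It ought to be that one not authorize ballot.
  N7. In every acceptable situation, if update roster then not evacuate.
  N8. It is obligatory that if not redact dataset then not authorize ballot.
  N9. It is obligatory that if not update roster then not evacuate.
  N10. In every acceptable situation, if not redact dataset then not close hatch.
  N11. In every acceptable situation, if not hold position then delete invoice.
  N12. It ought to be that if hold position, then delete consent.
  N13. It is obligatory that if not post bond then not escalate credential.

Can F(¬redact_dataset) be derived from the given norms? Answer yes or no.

Yes

Premises 7 and 9 cover both cases: O(update_roster → ¬evacuate) and O(¬update_roster → ¬evacuate). Since update_roster ∨ ¬update_roster is a tautology, O(¬evacuate) follows.
From O(¬evacuate) and premise 2, O(¬evacuate → escalate_credential), we obtain O(escalate_credential).
The contrapositive of premise 13 (O(¬post_bond → ¬escalate_credential)) is O(escalate_credential → post_bond), and O(escalate_credential) is already established, so O(post_bond).
The contrapositive of premise 5 (O(delete_invoice → ¬post_bond)) is O(post_bond → ¬delete_invoice), and O(post_bond) is already established, so O(¬delete_invoice).
The contrapositive of premise 11 (O(¬hold_position → delete_invoice)) is O(¬delete_invoice → hold_position), and O(¬delete_invoice) is already established, so O(hold_position).
With premise 12, O(hold_position → delete_consent), the K-axiom yields O(delete_consent).
Premise 4, O(¬redact_dataset → ¬delete_consent), contraposes to O(delete_consent → redact_dataset); with O(delete_consent) we get O(redact_dataset).
Premises 1, 3, 6, 8, 10 do not contribute to this derivation.
So O(redact_dataset) holds, i.e. F(¬redact_dataset). The claim follows.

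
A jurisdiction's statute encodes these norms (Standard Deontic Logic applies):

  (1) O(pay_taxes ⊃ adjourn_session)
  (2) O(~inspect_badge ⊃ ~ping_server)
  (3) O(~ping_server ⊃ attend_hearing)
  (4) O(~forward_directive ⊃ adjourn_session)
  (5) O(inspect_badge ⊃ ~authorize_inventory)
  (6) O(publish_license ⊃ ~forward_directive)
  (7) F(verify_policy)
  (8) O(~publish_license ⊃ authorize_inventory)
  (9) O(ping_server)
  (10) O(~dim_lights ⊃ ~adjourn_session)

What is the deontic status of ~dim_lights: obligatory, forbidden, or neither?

Forbidden

Premise 9 gives O(ping_server).
Premise 2 is O(~inspect_badge ⊃ ~ping_server); contrapositively O(ping_server ⊃ inspect_badge). Since O(ping_server) holds, K gives O(inspect_badge).
Premise 5 is O(inspect_badge ⊃ ~authorize_inventory); since O(inspect_badge), deontic closure gives O(~authorize_inventory).
The contrapositive of premise 8 (O(~publish_license ⊃ authorize_inventory)) is O(~authorize_inventory ⊃ publish_license), and O(~authorize_inventory) is already established, so O(publish_license).
From O(publish_license) and premise 6, O(publish_license ⊃ ~forward_directive), we obtain O(~forward_directive).
Applying K to premise 4 (O(~forward_directive ⊃ adjourn_session)) and O(~forward_directive) yields O(adjourn_session).
Premise 10, O(~dim_lights ⊃ ~adjourn_session), contraposes to O(adjourn_session ⊃ dim_lights); with O(adjourn_session) we get O(dim_lights).
Premises 1, 3, 7 do not contribute to this derivation.
Thus O(dim_lights), which is F(~dim_lights): ~dim_lights is forbidden.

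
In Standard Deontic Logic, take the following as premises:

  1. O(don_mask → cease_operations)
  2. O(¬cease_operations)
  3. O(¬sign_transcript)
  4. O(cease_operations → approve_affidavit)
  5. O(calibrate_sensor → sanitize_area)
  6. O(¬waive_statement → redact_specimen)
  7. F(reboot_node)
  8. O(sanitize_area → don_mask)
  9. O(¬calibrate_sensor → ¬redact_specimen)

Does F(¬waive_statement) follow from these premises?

Yes

Premise 2 states O(¬cease_operations) outright.
The contrapositive of premise 1 (O(don_mask → cease_operations)) is O(¬cease_operations → ¬don_mask), and O(¬cease_operations) is already established, so O(¬don_mask).
The contrapositive of premise 8 (O(sanitize_area → don_mask)) is O(¬don_mask → ¬sanitize_area), and O(¬don_mask) is already established, so O(¬sanitize_area).
Premise 5 is O(calibrate_sensor → sanitize_area); contrapositively O(¬sanitize_area → ¬calibrate_sensor). Since O(¬sanitize_area) holds, K gives O(¬calibrate_sensor).
With premise 9, O(¬calibrate_sensor → ¬redact_specimen), the K-axiom yields O(¬redact_specimen).
Premise 6, O(¬waive_statement → redact_specimen), contraposes to O(¬redact_specimen → waive_statement); with O(¬redact_specimen) we get O(waive_statement).
Premises 3, 4, 7 do not contribute to this derivation.
So O(waive_statement) holds, i.e. F(¬waive_statement). The claim follows.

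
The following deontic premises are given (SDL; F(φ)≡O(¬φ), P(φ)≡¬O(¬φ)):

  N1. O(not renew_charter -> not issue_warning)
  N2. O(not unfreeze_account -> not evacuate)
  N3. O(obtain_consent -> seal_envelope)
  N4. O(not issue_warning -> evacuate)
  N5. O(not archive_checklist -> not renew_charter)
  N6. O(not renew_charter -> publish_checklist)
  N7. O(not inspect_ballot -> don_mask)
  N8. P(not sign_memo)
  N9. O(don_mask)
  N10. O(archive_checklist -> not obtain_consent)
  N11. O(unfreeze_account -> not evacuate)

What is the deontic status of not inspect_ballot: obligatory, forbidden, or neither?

Neither

Premise 7 is O(not inspect_ballot -> don_mask); even if O(don_mask) held, inferring O(not inspect_ballot) would be affirming the consequent — invalid.
No premise or chain of K-axiom applications forces O(not inspect_ballot), and none forces O(inspect_ballot). So not inspect_ballot is neither obligatory nor forbidden under these norms.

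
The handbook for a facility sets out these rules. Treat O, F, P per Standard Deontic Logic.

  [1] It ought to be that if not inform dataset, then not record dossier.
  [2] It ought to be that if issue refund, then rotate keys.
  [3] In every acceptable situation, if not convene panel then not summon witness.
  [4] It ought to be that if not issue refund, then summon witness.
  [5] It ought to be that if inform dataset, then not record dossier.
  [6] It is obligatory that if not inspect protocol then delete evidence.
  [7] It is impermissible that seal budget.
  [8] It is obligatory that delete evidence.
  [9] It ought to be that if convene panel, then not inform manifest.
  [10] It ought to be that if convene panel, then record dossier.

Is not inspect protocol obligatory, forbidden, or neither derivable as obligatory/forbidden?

Premise 6 is O(¬inspect_protocol → delete_evidence); even if O(delete_evidence) held, inferring O(¬inspect_protocol) would be affirming the consequent — invalid.
No premise or chain of K-axiom applications forces O(¬inspect_protocol), and none forces O(inspect_protocol). So ¬inspect_protocol is neither obligatory nor forbidden under these norms.

Neither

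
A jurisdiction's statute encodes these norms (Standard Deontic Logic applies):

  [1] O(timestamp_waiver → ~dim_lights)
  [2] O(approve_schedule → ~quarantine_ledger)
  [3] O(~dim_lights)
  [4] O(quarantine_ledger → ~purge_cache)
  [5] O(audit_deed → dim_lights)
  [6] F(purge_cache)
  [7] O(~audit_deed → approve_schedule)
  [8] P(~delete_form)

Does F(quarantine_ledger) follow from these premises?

Premise 3 states O(~dim_lights) outright.
The contrapositive of premise 5 (O(audit_deed → dim_lights)) is O(~dim_lights → ~audit_deed), and O(~dim_lights) is already established, so O(~audit_deed).
Premise 7 is O(~audit_deed → approve_schedule); since O(~audit_deed), deontic closure gives O(approve_schedule).
From O(approve_schedule) and premise 2, O(approve_schedule → ~quarantine_ledger), we obtain O(~quarantine_ledger).
Premises 1, 4, 6, 8 do not contribute to this derivation.
So O(~quarantine_ledger) holds, i.e. F(quarantine_ledger). The claim follows.

Yes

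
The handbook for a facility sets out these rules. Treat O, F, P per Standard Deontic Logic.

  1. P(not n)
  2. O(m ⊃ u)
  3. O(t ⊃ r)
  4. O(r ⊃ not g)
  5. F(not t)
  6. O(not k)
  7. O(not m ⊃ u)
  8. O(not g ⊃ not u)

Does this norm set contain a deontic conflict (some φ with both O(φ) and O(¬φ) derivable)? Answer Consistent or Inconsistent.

Premises 7 and 2 are O(not m ⊃ u) and O(m ⊃ u); every ideal world satisfies not m or m, so in either case u holds — hence O(u).
Premise 8, O(not g ⊃ not u), contraposes to O(u ⊃ g); with O(u) we get O(g).
The contrapositive of premise 4 (O(r ⊃ not g)) is O(g ⊃ not r), and O(g) is already established, so O(not r).
Premise 3 is O(t ⊃ r); contrapositively O(not r ⊃ not t). Since O(not r) holds, K gives O(not t).
However, F(not t) at premise 5 amounts to O(t).
We now have both O(not t) and O(t) — t is simultaneously obligatory and forbidden, violating the D-axiom.

Inconsistent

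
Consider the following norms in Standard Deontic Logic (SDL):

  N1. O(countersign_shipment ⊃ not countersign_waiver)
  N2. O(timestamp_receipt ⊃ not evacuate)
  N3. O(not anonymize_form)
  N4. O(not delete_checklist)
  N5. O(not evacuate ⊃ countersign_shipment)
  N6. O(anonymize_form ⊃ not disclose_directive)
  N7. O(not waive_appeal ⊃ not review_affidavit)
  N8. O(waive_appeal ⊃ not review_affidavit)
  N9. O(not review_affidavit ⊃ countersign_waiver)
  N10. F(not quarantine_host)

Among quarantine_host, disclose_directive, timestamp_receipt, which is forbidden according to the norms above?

By case analysis on not waive_appeal: premise 7 gives O(not waive_appeal ⊃ not review_affidavit) and premise 8 gives O(waive_appeal ⊃ not review_affidavit), so O(not review_affidavit) either way.
With premise 9, O(not review_affidavit ⊃ countersign_waiver), the K-axiom yields O(countersign_waiver).
The contrapositive of premise 1 (O(countersign_shipment ⊃ not countersign_waiver)) is O(countersign_waiver ⊃ not countersign_shipment), and O(countersign_waiver) is already established, so O(not countersign_shipment).
Premise 5 is O(not evacuate ⊃ countersign_shipment); contrapositively O(not countersign_shipment ⊃ evacuate). Since O(not countersign_shipment) holds, K gives O(evacuate).
The contrapositive of premise 2 (O(timestamp_receipt ⊃ not evacuate)) is O(evacuate ⊃ not timestamp_receipt), and O(evacuate) is already established, so O(not timestamp_receipt).
So O(not timestamp_receipt) holds, i.e. timestamp_receipt is forbidden. None of the other listed options is forbidden under the premises.

timestamp_receipt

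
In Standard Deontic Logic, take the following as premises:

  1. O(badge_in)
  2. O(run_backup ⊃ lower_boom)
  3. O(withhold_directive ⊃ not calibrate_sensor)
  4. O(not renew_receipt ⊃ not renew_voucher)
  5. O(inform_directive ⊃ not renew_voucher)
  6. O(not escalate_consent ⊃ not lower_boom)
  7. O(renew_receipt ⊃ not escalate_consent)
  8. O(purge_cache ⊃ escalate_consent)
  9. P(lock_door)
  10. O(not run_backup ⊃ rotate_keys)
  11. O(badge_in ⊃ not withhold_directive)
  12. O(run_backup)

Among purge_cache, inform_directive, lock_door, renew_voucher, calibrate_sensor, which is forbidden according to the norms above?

From premise 12 we have O(run_backup).
From O(run_backup) and premise 2, O(run_backup ⊃ lower_boom), we obtain O(lower_boom).
Premise 6 is O(not escalate_consent ⊃ not lower_boom); contrapositively O(lower_boom ⊃ escalate_consent). Since O(lower_boom) holds, K gives O(escalate_consent).
The contrapositive of premise 7 (O(renew_receipt ⊃ not escalate_consent)) is O(escalate_consent ⊃ not renew_receipt), and O(escalate_consent) is already established, so O(not renew_receipt).
Premise 4 is O(not renew_receipt ⊃ not renew_voucher); since O(not renew_receipt), deontic closure gives O(not renew_voucher).
So O(not renew_voucher) holds, i.e. renew_voucher is forbidden. None of the other listed options is forbidden under the premises.

renew_voucher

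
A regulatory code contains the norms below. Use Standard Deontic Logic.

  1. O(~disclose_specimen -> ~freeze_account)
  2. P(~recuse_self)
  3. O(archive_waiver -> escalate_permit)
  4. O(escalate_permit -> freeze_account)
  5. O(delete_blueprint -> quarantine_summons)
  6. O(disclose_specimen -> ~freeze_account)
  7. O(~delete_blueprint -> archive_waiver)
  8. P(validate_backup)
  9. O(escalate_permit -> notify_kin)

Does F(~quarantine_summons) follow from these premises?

Premises 6 and 1 are O(disclose_specimen -> ~freeze_account) and O(~disclose_specimen -> ~freeze_account); every ideal world satisfies disclose_specimen or ~disclose_specimen, so in either case ~freeze_account holds — hence O(~freeze_account).
The contrapositive of premise 4 (O(escalate_permit -> freeze_account)) is O(~freeze_account -> ~escalate_permit), and O(~freeze_account) is already established, so O(~escalate_permit).
The contrapositive of premise 3 (O(archive_waiver -> escalate_permit)) is O(~escalate_permit -> ~archive_waiver), and O(~escalate_permit) is already established, so O(~archive_waiver).
Premise 7, O(~delete_blueprint -> archive_waiver), contraposes to O(~archive_waiver -> delete_blueprint); with O(~archive_waiver) we get O(delete_blueprint).
Premise 5 is O(delete_blueprint -> quarantine_summons); since O(delete_blueprint), deontic closure gives O(quarantine_summons).
Premises 2, 8, 9 do not contribute to this derivation.
So O(quarantine_summons) holds, i.e. F(~quarantine_summons). The claim follows.

Yes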